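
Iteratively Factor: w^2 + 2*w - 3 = (w - 1)*(w + 3)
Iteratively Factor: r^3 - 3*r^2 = (r)*(r^2 - 3*r) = r^2*(r - 3)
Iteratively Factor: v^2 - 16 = (v - 4)*(v + 4)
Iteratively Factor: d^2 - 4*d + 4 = (d - 2)*(d - 2)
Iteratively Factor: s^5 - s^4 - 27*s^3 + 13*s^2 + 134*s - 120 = (s - 1)*(s^4 - 27*s^2 - 14*s + 120) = (s - 1)*(s + 3)*(s^3 - 3*s^2 - 18*s + 40) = (s - 1)*(s + 3)*(s + 4)*(s^2 - 7*s + 10) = (s - 5)*(s - 1)*(s + 3)*(s + 4)*(s - 2)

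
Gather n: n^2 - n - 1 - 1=n^2 - n - 2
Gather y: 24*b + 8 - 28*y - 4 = 24*b - 28*y + 4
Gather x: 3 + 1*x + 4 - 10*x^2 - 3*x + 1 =-10*x^2 - 2*x + 8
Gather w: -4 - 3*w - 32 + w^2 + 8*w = w^2 + 5*w - 36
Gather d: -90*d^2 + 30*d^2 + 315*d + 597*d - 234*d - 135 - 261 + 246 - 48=-60*d^2 + 678*d - 198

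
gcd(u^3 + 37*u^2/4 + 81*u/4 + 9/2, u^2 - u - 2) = 1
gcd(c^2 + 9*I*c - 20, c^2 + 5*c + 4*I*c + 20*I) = c + 4*I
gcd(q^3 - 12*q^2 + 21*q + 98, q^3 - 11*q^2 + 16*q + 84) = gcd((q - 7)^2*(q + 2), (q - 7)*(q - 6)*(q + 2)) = q^2 - 5*q - 14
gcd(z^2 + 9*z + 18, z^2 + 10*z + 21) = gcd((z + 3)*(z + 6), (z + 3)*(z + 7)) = z + 3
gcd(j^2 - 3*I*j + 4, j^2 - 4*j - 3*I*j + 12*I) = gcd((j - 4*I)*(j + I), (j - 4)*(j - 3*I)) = 1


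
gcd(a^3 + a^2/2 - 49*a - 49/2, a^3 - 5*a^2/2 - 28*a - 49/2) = a - 7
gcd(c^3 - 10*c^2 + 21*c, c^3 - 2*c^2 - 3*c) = c^2 - 3*c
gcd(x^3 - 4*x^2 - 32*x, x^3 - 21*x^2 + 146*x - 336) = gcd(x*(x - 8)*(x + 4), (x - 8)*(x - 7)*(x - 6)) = x - 8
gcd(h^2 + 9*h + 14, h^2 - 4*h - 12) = h + 2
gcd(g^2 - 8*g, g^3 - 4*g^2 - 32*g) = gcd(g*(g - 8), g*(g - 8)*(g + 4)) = g^2 - 8*g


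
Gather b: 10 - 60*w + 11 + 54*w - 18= 3 - 6*w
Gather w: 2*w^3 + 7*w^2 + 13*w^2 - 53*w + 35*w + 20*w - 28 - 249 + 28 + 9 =2*w^3 + 20*w^2 + 2*w - 240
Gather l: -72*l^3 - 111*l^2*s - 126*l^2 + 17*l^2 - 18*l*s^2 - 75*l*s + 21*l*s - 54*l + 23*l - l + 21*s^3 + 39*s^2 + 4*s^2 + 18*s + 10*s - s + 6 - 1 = -72*l^3 + l^2*(-111*s - 109) + l*(-18*s^2 - 54*s - 32) + 21*s^3 + 43*s^2 + 27*s + 5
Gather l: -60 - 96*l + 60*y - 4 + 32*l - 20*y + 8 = -64*l + 40*y - 56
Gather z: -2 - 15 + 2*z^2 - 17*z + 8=2*z^2 - 17*z - 9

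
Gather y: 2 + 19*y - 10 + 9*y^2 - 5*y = 9*y^2 + 14*y - 8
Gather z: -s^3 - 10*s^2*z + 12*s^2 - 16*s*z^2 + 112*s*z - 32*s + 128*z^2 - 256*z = -s^3 + 12*s^2 - 32*s + z^2*(128 - 16*s) + z*(-10*s^2 + 112*s - 256)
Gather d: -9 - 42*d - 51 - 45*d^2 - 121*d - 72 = -45*d^2 - 163*d - 132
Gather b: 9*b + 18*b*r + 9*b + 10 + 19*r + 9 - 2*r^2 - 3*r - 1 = b*(18*r + 18) - 2*r^2 + 16*r + 18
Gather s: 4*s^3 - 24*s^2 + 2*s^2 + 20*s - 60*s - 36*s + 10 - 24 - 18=4*s^3 - 22*s^2 - 76*s - 32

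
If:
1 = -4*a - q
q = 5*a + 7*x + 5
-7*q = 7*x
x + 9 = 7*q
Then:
No Solution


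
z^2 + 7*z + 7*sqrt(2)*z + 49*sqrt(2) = (z + 7)*(z + 7*sqrt(2))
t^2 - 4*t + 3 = (t - 3)*(t - 1)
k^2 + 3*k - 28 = (k - 4)*(k + 7)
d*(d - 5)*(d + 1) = d^3 - 4*d^2 - 5*d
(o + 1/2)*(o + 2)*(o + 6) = o^3 + 17*o^2/2 + 16*o + 6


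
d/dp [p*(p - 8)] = 2*p - 8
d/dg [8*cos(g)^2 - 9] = -8*sin(2*g)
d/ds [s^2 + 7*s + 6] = 2*s + 7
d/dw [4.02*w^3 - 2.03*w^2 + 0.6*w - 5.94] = 12.06*w^2 - 4.06*w + 0.6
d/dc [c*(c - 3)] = 2*c - 3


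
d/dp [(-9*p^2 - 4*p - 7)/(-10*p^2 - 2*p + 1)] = 2*(-11*p^2 - 79*p - 9)/(100*p^4 + 40*p^3 - 16*p^2 - 4*p + 1)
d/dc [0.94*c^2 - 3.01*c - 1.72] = 1.88*c - 3.01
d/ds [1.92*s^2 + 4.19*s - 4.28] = 3.84*s + 4.19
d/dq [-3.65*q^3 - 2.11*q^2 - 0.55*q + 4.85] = -10.95*q^2 - 4.22*q - 0.55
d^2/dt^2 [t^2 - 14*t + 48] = 2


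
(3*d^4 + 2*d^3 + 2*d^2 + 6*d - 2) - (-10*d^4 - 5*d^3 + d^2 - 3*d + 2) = 13*d^4 + 7*d^3 + d^2 + 9*d - 4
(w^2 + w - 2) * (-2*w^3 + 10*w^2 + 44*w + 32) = -2*w^5 + 8*w^4 + 58*w^3 + 56*w^2 - 56*w - 64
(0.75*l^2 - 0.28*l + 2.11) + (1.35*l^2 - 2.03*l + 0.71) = 2.1*l^2 - 2.31*l + 2.82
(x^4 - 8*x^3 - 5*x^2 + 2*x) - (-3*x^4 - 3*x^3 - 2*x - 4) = 4*x^4 - 5*x^3 - 5*x^2 + 4*x + 4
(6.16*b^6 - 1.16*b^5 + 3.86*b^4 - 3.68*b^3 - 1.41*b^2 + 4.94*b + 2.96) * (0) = 0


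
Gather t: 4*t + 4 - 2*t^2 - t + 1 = -2*t^2 + 3*t + 5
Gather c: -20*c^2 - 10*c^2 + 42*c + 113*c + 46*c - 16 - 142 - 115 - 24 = -30*c^2 + 201*c - 297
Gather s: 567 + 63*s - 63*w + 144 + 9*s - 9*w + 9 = 72*s - 72*w + 720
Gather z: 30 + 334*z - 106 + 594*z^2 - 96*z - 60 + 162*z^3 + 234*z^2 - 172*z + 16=162*z^3 + 828*z^2 + 66*z - 120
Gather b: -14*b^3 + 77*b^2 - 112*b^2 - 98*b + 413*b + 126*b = -14*b^3 - 35*b^2 + 441*b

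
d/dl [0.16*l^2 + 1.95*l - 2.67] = 0.32*l + 1.95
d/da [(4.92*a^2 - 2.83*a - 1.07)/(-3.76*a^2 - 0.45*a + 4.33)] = (-12.8548*a^2 + 34.5608*a - 12.7354)/(14.1376*a^4 + 3.384*a^3 - 32.3591*a^2 - 3.897*a + 18.7489)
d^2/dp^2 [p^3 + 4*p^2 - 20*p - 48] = 6*p + 8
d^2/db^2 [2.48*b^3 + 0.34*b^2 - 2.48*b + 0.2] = 14.88*b + 0.68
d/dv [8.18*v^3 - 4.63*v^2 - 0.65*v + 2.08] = 24.54*v^2 - 9.26*v - 0.65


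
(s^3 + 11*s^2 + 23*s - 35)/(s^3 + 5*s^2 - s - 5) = (s + 7)/(s + 1)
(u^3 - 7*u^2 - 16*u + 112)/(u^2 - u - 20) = (u^2 - 11*u + 28)/(u - 5)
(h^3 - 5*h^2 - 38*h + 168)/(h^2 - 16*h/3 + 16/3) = 3*(h^2 - h - 42)/(3*h - 4)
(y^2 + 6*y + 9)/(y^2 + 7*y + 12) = (y + 3)/(y + 4)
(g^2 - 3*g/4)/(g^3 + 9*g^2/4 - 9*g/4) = 1/(g + 3)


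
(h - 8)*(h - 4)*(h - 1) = h^3 - 13*h^2 + 44*h - 32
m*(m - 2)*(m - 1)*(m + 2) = m^4 - m^3 - 4*m^2 + 4*m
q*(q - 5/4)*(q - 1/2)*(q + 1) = q^4 - 3*q^3/4 - 9*q^2/8 + 5*q/8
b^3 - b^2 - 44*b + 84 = (b - 6)*(b - 2)*(b + 7)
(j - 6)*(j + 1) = j^2 - 5*j - 6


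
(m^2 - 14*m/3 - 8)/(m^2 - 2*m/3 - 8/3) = (m - 6)/(m - 2)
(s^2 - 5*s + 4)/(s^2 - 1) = (s - 4)/(s + 1)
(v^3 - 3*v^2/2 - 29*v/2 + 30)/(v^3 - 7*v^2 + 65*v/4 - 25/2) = 2*(v^2 + v - 12)/(2*v^2 - 9*v + 10)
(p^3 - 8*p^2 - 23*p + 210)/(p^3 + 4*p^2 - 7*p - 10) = (p^2 - 13*p + 42)/(p^2 - p - 2)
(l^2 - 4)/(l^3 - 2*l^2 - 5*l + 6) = (l - 2)/(l^2 - 4*l + 3)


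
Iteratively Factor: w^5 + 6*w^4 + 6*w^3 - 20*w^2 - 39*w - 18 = (w + 1)*(w^4 + 5*w^3 + w^2 - 21*w - 18) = (w + 1)*(w + 3)*(w^3 + 2*w^2 - 5*w - 6) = (w + 1)*(w + 3)^2*(w^2 - w - 2) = (w - 2)*(w + 1)*(w + 3)^2*(w + 1)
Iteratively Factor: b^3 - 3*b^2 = (b - 3)*(b^2) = b*(b - 3)*(b)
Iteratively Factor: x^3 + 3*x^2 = (x)*(x^2 + 3*x) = x^2*(x + 3)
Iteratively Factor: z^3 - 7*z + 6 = (z + 3)*(z^2 - 3*z + 2) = (z - 1)*(z + 3)*(z - 2)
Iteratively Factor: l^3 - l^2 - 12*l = (l + 3)*(l^2 - 4*l) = (l - 4)*(l + 3)*(l)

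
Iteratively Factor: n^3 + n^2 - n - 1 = (n + 1)*(n^2 - 1) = (n + 1)^2*(n - 1)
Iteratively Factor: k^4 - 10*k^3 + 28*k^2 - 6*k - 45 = (k - 5)*(k^3 - 5*k^2 + 3*k + 9) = (k - 5)*(k + 1)*(k^2 - 6*k + 9) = (k - 5)*(k - 3)*(k + 1)*(k - 3)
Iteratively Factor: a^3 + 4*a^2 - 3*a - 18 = (a + 3)*(a^2 + a - 6) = (a - 2)*(a + 3)*(a + 3)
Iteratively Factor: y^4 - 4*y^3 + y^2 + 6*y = (y)*(y^3 - 4*y^2 + y + 6) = y*(y - 2)*(y^2 - 2*y - 3) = y*(y - 2)*(y + 1)*(y - 3)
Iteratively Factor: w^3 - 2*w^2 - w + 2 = (w - 1)*(w^2 - w - 2) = (w - 2)*(w - 1)*(w + 1)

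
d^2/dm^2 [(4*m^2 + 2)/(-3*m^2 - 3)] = 4*(3*m^2 - 1)/(3*(m^6 + 3*m^4 + 3*m^2 + 1))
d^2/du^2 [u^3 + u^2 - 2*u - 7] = 6*u + 2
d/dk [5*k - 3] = 5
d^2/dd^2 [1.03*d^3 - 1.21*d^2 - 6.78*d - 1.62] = 6.18*d - 2.42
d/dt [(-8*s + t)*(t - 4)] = -8*s + 2*t - 4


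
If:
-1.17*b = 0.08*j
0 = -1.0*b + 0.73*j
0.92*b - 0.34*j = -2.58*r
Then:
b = 0.00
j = 0.00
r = 0.00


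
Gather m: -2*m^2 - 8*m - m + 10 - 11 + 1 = -2*m^2 - 9*m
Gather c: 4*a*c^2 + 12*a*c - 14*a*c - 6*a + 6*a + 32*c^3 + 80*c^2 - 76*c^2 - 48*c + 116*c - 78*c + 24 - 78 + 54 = 32*c^3 + c^2*(4*a + 4) + c*(-2*a - 10)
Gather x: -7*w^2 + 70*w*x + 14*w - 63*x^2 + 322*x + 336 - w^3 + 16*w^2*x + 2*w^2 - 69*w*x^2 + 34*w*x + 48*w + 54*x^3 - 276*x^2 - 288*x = -w^3 - 5*w^2 + 62*w + 54*x^3 + x^2*(-69*w - 339) + x*(16*w^2 + 104*w + 34) + 336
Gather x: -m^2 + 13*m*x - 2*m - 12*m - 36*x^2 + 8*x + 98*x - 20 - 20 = -m^2 - 14*m - 36*x^2 + x*(13*m + 106) - 40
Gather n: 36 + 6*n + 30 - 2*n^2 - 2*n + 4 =-2*n^2 + 4*n + 70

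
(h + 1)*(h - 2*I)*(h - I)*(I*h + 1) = I*h^4 + 4*h^3 + I*h^3 + 4*h^2 - 5*I*h^2 - 2*h - 5*I*h - 2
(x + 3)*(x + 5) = x^2 + 8*x + 15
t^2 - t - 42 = (t - 7)*(t + 6)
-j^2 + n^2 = (-j + n)*(j + n)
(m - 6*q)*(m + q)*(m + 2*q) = m^3 - 3*m^2*q - 16*m*q^2 - 12*q^3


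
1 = 1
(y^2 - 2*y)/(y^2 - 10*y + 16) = y/(y - 8)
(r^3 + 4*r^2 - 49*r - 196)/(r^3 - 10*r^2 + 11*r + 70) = (r^2 + 11*r + 28)/(r^2 - 3*r - 10)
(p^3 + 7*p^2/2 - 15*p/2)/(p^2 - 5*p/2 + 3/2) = p*(p + 5)/(p - 1)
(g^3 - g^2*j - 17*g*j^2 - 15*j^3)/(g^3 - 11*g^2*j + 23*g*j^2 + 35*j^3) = (g + 3*j)/(g - 7*j)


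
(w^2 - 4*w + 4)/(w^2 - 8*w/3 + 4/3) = 3*(w - 2)/(3*w - 2)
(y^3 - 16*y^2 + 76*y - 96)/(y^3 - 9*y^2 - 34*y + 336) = (y^2 - 8*y + 12)/(y^2 - y - 42)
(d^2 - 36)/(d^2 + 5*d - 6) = (d - 6)/(d - 1)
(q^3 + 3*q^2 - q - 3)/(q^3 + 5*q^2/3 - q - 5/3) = 3*(q + 3)/(3*q + 5)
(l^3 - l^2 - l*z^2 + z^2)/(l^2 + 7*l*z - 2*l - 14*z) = (l^3 - l^2 - l*z^2 + z^2)/(l^2 + 7*l*z - 2*l - 14*z)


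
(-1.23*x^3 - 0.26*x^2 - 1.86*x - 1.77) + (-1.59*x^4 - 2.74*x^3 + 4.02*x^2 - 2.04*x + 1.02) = -1.59*x^4 - 3.97*x^3 + 3.76*x^2 - 3.9*x - 0.75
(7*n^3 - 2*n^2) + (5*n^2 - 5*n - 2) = 7*n^3 + 3*n^2 - 5*n - 2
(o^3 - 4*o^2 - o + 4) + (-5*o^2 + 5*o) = o^3 - 9*o^2 + 4*o + 4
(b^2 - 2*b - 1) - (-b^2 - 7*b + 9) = 2*b^2 + 5*b - 10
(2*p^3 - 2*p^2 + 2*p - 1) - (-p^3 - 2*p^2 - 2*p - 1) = 3*p^3 + 4*p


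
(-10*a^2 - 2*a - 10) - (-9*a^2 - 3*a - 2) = -a^2 + a - 8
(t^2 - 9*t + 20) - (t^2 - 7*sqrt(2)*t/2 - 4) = -9*t + 7*sqrt(2)*t/2 + 24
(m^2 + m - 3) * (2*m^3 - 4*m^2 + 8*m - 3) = 2*m^5 - 2*m^4 - 2*m^3 + 17*m^2 - 27*m + 9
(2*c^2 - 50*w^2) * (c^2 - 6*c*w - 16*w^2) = 2*c^4 - 12*c^3*w - 82*c^2*w^2 + 300*c*w^3 + 800*w^4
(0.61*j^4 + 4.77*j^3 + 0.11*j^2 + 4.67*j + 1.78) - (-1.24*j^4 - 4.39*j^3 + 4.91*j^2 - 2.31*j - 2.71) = 1.85*j^4 + 9.16*j^3 - 4.8*j^2 + 6.98*j + 4.49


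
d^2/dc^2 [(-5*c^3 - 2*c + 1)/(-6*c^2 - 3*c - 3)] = 2*(3*c^3 + 3*c^2 - 3*c - 1)/(3*(8*c^6 + 12*c^5 + 18*c^4 + 13*c^3 + 9*c^2 + 3*c + 1))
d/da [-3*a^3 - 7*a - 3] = -9*a^2 - 7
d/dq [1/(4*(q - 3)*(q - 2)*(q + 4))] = (-(q - 3)*(q - 2) - (q - 3)*(q + 4) - (q - 2)*(q + 4))/(4*(q - 3)^2*(q - 2)^2*(q + 4)^2)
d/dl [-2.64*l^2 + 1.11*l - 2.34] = 1.11 - 5.28*l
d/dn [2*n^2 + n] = 4*n + 1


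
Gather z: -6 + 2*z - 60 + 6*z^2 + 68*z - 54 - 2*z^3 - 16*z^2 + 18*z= -2*z^3 - 10*z^2 + 88*z - 120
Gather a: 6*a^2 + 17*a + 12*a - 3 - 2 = 6*a^2 + 29*a - 5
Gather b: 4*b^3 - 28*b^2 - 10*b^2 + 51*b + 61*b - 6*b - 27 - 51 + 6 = 4*b^3 - 38*b^2 + 106*b - 72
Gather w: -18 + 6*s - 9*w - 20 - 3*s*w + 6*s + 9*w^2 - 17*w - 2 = 12*s + 9*w^2 + w*(-3*s - 26) - 40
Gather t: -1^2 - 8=-9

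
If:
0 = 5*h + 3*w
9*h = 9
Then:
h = 1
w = -5/3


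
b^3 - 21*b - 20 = (b - 5)*(b + 1)*(b + 4)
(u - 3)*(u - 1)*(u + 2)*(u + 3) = u^4 + u^3 - 11*u^2 - 9*u + 18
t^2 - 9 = (t - 3)*(t + 3)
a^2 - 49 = (a - 7)*(a + 7)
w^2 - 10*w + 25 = (w - 5)^2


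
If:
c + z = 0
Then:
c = -z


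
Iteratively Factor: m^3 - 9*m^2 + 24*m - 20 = (m - 2)*(m^2 - 7*m + 10) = (m - 5)*(m - 2)*(m - 2)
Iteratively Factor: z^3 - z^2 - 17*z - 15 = (z - 5)*(z^2 + 4*z + 3) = (z - 5)*(z + 1)*(z + 3)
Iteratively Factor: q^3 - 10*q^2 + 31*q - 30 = (q - 2)*(q^2 - 8*q + 15) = (q - 3)*(q - 2)*(q - 5)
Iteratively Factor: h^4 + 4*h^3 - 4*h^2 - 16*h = (h)*(h^3 + 4*h^2 - 4*h - 16) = h*(h + 2)*(h^2 + 2*h - 8) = h*(h + 2)*(h + 4)*(h - 2)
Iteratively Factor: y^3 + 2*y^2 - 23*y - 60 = (y - 5)*(y^2 + 7*y + 12) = (y - 5)*(y + 3)*(y + 4)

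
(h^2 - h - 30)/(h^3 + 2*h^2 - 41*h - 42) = (h + 5)/(h^2 + 8*h + 7)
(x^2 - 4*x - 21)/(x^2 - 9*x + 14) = (x + 3)/(x - 2)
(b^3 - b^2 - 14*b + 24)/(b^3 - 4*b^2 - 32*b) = (b^2 - 5*b + 6)/(b*(b - 8))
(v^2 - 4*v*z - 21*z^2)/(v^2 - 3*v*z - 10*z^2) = (-v^2 + 4*v*z + 21*z^2)/(-v^2 + 3*v*z + 10*z^2)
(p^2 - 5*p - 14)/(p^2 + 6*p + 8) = (p - 7)/(p + 4)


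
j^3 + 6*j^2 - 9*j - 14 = (j - 2)*(j + 1)*(j + 7)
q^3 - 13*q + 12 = (q - 3)*(q - 1)*(q + 4)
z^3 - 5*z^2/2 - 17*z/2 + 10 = (z - 4)*(z - 1)*(z + 5/2)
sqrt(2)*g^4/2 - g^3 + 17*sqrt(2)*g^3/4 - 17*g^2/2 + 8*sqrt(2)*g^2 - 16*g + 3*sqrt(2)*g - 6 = (g + 1/2)*(g + 6)*(g - sqrt(2))*(sqrt(2)*g/2 + sqrt(2))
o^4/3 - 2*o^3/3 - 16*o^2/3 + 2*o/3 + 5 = (o/3 + 1)*(o - 5)*(o - 1)*(o + 1)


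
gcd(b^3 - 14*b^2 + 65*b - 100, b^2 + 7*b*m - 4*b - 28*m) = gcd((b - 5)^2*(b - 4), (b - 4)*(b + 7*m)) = b - 4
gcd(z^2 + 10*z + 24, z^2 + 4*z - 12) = z + 6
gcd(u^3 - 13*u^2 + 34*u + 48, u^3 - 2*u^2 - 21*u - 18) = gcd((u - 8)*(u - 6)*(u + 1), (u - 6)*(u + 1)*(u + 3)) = u^2 - 5*u - 6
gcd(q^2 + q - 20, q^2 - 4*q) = q - 4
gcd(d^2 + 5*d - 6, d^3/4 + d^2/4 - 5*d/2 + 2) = d - 1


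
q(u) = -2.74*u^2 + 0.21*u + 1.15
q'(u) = 0.21 - 5.48*u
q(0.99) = -1.33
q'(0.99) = -5.22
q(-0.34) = 0.76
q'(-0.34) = 2.07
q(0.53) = 0.49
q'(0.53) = -2.69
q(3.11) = -24.70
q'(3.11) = -16.83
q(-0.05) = 1.13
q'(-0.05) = 0.48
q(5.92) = -93.63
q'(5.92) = -32.23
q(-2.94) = -23.15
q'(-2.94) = 16.32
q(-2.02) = -10.45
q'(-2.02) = 11.28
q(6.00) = -96.23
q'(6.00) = -32.67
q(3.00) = -22.88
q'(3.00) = -16.23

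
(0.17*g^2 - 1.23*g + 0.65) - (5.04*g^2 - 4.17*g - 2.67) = -4.87*g^2 + 2.94*g + 3.32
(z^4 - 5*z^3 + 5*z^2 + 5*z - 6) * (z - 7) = z^5 - 12*z^4 + 40*z^3 - 30*z^2 - 41*z + 42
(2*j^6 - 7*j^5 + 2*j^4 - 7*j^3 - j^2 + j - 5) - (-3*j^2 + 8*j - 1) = 2*j^6 - 7*j^5 + 2*j^4 - 7*j^3 + 2*j^2 - 7*j - 4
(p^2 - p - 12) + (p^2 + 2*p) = 2*p^2 + p - 12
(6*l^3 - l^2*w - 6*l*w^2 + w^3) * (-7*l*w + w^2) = -42*l^4*w + 13*l^3*w^2 + 41*l^2*w^3 - 13*l*w^4 + w^5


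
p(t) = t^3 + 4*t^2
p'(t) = 3*t^2 + 8*t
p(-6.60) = -113.26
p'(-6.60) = 77.88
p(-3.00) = 9.00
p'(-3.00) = 3.00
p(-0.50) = 0.88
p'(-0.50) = -3.25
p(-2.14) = 8.52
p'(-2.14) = -3.38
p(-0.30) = 0.33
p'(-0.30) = -2.13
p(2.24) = 31.31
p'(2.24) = 32.97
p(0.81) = 3.16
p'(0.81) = 8.45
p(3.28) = 78.32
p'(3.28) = 58.52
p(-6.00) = -72.00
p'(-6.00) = 60.00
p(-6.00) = -72.00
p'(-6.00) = 60.00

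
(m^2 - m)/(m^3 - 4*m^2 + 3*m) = 1/(m - 3)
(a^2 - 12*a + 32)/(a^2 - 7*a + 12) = (a - 8)/(a - 3)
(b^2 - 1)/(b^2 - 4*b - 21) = (1 - b^2)/(-b^2 + 4*b + 21)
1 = 1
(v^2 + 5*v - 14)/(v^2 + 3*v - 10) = (v + 7)/(v + 5)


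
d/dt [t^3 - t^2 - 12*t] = 3*t^2 - 2*t - 12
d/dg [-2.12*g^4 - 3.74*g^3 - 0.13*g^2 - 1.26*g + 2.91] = -8.48*g^3 - 11.22*g^2 - 0.26*g - 1.26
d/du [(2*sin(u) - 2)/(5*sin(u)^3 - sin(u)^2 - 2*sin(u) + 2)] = 4*(-5*sin(u)^2 + 8*sin(u) - 1)*sin(u)*cos(u)/(5*sin(u)^3 - sin(u)^2 - 2*sin(u) + 2)^2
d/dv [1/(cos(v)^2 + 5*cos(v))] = (2*cos(v) + 5)*sin(v)/((cos(v) + 5)^2*cos(v)^2)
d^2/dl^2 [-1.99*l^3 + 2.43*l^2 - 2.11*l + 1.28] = 4.86 - 11.94*l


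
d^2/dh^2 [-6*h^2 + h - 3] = -12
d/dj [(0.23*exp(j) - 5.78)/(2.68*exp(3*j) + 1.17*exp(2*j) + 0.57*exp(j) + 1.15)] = (-1.2328*exp(3*j) + 46.2021*exp(2*j) + 13.5252*exp(j) + 3.5591)*exp(j)/(7.1824*exp(6*j) + 6.2712*exp(5*j) + 4.4241*exp(4*j) + 7.4978*exp(3*j) + 3.0159*exp(2*j) + 1.311*exp(j) + 1.3225)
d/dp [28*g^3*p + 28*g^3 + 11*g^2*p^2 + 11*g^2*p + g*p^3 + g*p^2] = g*(28*g^2 + 22*g*p + 11*g + 3*p^2 + 2*p)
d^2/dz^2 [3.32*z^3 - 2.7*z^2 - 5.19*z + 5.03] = 19.92*z - 5.4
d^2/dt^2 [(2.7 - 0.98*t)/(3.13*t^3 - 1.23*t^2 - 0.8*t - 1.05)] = (-57.605772*t^5 + 340.056972*t^4 - 174.188804*t^3 - 54.70506*t^2 + 76.77612*t - 1.8717)/(30.664297*t^9 - 36.150561*t^8 - 9.306429*t^7 - 14.241582*t^6 + 26.63301*t^5 + 8.647965*t^4 + 3.641275*t^3 - 6.084225*t^2 - 2.646*t - 1.157625)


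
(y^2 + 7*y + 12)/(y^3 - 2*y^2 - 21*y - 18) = (y + 4)/(y^2 - 5*y - 6)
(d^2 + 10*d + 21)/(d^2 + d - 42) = (d + 3)/(d - 6)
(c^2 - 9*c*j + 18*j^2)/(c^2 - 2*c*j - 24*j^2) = (c - 3*j)/(c + 4*j)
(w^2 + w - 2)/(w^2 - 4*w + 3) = (w + 2)/(w - 3)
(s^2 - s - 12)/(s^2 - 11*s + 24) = (s^2 - s - 12)/(s^2 - 11*s + 24)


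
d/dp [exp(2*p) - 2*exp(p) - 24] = 2*(exp(p) - 1)*exp(p)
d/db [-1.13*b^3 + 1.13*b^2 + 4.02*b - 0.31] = -3.39*b^2 + 2.26*b + 4.02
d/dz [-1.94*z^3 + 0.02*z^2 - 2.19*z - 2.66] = -5.82*z^2 + 0.04*z - 2.19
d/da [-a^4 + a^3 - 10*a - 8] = -4*a^3 + 3*a^2 - 10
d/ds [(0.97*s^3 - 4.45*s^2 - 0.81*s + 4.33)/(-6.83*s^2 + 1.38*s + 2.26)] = (-6.6251*s^4 + 2.6772*s^3 - 5.0967*s^2 + 39.0338*s - 7.806)/(46.6489*s^4 - 18.8508*s^3 - 28.9672*s^2 + 6.2376*s + 5.1076)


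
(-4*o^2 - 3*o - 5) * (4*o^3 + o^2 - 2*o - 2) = -16*o^5 - 16*o^4 - 15*o^3 + 9*o^2 + 16*o + 10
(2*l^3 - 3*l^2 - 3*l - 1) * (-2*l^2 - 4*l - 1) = -4*l^5 - 2*l^4 + 16*l^3 + 17*l^2 + 7*l + 1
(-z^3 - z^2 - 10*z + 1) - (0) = -z^3 - z^2 - 10*z + 1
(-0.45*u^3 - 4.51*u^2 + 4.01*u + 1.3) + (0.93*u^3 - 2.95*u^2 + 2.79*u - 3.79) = 0.48*u^3 - 7.46*u^2 + 6.8*u - 2.49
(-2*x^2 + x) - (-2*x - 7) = -2*x^2 + 3*x + 7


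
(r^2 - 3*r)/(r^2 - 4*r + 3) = r/(r - 1)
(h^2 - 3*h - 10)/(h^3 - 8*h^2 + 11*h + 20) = (h + 2)/(h^2 - 3*h - 4)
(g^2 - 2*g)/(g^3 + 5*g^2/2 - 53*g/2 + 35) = 2*g/(2*g^2 + 9*g - 35)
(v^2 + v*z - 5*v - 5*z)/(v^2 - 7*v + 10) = (v + z)/(v - 2)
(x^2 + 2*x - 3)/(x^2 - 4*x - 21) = (x - 1)/(x - 7)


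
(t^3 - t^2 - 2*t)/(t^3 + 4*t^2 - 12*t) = (t + 1)/(t + 6)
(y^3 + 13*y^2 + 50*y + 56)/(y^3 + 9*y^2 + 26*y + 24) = (y + 7)/(y + 3)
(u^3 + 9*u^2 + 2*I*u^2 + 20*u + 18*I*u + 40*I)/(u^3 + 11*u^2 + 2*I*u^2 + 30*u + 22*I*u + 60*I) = (u + 4)/(u + 6)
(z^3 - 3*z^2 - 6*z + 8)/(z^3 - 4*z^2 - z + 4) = (z + 2)/(z + 1)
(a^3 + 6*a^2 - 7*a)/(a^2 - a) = a + 7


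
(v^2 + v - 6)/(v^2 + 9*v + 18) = (v - 2)/(v + 6)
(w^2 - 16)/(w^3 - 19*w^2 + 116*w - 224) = (w + 4)/(w^2 - 15*w + 56)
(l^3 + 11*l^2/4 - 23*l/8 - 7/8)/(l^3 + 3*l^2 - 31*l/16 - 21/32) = 4*(l - 1)/(4*l - 3)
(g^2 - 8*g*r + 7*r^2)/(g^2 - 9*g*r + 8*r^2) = (-g + 7*r)/(-g + 8*r)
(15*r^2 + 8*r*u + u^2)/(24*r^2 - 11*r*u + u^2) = (15*r^2 + 8*r*u + u^2)/(24*r^2 - 11*r*u + u^2)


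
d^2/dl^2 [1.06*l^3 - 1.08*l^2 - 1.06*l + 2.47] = 6.36*l - 2.16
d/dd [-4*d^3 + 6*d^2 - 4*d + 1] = -12*d^2 + 12*d - 4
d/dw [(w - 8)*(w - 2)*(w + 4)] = 3*w^2 - 12*w - 24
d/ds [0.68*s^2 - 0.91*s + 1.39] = 1.36*s - 0.91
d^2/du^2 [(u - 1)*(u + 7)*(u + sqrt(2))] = 6*u + 2*sqrt(2) + 12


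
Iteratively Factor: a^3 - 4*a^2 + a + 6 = (a - 2)*(a^2 - 2*a - 3) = (a - 3)*(a - 2)*(a + 1)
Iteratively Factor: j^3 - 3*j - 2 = (j - 2)*(j^2 + 2*j + 1) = (j - 2)*(j + 1)*(j + 1)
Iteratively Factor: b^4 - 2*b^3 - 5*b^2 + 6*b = (b - 1)*(b^3 - b^2 - 6*b) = (b - 1)*(b + 2)*(b^2 - 3*b) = (b - 3)*(b - 1)*(b + 2)*(b)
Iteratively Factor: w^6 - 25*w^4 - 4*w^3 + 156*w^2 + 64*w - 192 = (w + 4)*(w^5 - 4*w^4 - 9*w^3 + 32*w^2 + 28*w - 48) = (w - 4)*(w + 4)*(w^4 - 9*w^2 - 4*w + 12) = (w - 4)*(w + 2)*(w + 4)*(w^3 - 2*w^2 - 5*w + 6) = (w - 4)*(w + 2)^2*(w + 4)*(w^2 - 4*w + 3) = (w - 4)*(w - 3)*(w + 2)^2*(w + 4)*(w - 1)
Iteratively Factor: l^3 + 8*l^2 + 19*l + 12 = (l + 1)*(l^2 + 7*l + 12) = (l + 1)*(l + 4)*(l + 3)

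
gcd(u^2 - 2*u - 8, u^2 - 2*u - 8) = u^2 - 2*u - 8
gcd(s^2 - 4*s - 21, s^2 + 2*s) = 1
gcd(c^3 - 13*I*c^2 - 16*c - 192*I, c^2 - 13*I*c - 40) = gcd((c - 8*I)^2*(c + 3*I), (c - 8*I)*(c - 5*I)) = c - 8*I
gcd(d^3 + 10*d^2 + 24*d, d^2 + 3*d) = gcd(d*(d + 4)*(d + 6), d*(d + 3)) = d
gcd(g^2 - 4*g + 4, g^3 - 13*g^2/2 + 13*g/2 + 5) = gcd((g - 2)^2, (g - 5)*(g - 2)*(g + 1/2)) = g - 2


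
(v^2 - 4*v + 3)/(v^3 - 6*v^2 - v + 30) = (v - 1)/(v^2 - 3*v - 10)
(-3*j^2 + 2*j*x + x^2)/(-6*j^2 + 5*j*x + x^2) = (3*j + x)/(6*j + x)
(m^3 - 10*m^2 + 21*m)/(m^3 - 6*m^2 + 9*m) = (m - 7)/(m - 3)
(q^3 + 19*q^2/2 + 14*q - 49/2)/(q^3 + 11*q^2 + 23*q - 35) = (q + 7/2)/(q + 5)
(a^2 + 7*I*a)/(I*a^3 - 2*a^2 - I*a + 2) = a*(a + 7*I)/(I*a^3 - 2*a^2 - I*a + 2)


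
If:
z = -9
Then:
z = -9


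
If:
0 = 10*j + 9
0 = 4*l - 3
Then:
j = -9/10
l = 3/4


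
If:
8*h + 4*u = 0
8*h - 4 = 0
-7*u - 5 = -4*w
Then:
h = 1/2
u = -1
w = -1/2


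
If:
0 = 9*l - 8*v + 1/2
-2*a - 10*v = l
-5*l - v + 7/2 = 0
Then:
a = -15/4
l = 55/98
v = 34/49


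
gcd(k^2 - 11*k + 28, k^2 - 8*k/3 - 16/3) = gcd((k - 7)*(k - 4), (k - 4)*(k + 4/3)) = k - 4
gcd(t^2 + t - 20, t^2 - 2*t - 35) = t + 5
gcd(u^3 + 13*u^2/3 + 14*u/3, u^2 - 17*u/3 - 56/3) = u + 7/3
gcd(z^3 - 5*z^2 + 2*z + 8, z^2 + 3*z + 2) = z + 1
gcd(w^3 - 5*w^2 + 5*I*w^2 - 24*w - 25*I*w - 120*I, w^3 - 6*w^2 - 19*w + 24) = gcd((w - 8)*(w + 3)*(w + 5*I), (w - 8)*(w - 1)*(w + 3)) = w^2 - 5*w - 24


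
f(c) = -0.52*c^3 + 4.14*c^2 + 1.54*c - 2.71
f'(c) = -1.56*c^2 + 8.28*c + 1.54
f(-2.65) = 31.96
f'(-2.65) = -31.36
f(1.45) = 6.64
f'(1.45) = 10.27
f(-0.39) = -2.65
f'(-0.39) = -1.93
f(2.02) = 13.01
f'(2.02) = 11.90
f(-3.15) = 49.77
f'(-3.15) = -40.02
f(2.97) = 24.76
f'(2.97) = 12.37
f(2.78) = 22.39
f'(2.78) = 12.50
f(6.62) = 38.06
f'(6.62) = -12.01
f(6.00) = 43.25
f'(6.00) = -4.94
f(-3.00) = 43.97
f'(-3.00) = -37.34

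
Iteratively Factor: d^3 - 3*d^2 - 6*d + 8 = (d + 2)*(d^2 - 5*d + 4) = (d - 1)*(d + 2)*(d - 4)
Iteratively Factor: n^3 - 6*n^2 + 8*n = (n - 2)*(n^2 - 4*n) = n*(n - 2)*(n - 4)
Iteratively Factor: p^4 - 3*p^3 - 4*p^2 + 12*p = (p - 2)*(p^3 - p^2 - 6*p) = (p - 3)*(p - 2)*(p^2 + 2*p) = (p - 3)*(p - 2)*(p + 2)*(p)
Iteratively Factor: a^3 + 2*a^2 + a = (a)*(a^2 + 2*a + 1) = a*(a + 1)*(a + 1)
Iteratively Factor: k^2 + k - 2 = (k + 2)*(k - 1)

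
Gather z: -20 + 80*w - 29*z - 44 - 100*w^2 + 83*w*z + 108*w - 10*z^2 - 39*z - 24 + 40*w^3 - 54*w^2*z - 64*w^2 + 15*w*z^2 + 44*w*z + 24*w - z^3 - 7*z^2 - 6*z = 40*w^3 - 164*w^2 + 212*w - z^3 + z^2*(15*w - 17) + z*(-54*w^2 + 127*w - 74) - 88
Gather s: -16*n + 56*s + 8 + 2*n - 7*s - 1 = -14*n + 49*s + 7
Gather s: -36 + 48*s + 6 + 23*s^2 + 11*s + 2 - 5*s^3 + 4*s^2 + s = -5*s^3 + 27*s^2 + 60*s - 28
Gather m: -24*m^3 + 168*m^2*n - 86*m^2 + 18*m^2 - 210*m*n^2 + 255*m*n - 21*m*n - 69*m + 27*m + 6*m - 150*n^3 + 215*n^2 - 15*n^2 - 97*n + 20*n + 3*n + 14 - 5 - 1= -24*m^3 + m^2*(168*n - 68) + m*(-210*n^2 + 234*n - 36) - 150*n^3 + 200*n^2 - 74*n + 8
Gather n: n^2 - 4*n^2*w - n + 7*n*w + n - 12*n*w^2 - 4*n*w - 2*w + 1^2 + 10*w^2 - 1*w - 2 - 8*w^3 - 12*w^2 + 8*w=n^2*(1 - 4*w) + n*(-12*w^2 + 3*w) - 8*w^3 - 2*w^2 + 5*w - 1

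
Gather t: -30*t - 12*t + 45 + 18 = 63 - 42*t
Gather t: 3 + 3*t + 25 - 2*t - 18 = t + 10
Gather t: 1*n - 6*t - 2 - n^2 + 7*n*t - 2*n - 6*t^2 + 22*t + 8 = -n^2 - n - 6*t^2 + t*(7*n + 16) + 6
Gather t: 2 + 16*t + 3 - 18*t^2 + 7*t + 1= -18*t^2 + 23*t + 6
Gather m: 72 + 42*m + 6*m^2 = 6*m^2 + 42*m + 72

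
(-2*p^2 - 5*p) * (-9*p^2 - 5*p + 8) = 18*p^4 + 55*p^3 + 9*p^2 - 40*p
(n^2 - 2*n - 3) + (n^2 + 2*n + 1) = 2*n^2 - 2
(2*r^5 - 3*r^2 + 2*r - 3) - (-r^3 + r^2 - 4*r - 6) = 2*r^5 + r^3 - 4*r^2 + 6*r + 3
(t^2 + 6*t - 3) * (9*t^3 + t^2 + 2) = 9*t^5 + 55*t^4 - 21*t^3 - t^2 + 12*t - 6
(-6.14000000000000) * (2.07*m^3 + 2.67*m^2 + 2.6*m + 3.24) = -12.7098*m^3 - 16.3938*m^2 - 15.964*m - 19.8936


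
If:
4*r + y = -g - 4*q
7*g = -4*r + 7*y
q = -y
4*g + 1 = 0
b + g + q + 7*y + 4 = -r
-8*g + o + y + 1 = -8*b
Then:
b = -41/32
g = -1/4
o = 61/8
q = 3/8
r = -7/32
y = -3/8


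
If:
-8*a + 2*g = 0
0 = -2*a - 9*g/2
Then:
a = 0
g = 0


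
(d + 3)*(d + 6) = d^2 + 9*d + 18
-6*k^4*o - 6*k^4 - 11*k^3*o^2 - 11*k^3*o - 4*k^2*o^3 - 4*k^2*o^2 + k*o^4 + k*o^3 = (-6*k + o)*(k + o)^2*(k*o + k)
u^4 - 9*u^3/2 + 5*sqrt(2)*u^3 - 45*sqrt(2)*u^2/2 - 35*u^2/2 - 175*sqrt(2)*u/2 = u*(u - 7)*(u + 5/2)*(u + 5*sqrt(2))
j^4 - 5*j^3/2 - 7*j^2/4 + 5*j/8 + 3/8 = (j - 3)*(j - 1/2)*(j + 1/2)^2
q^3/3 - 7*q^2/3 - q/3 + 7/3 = (q/3 + 1/3)*(q - 7)*(q - 1)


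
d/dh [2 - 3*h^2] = -6*h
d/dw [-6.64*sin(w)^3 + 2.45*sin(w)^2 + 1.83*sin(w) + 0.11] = (-19.92*sin(w)^2 + 4.9*sin(w) + 1.83)*cos(w)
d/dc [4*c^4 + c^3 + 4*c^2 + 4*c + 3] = 16*c^3 + 3*c^2 + 8*c + 4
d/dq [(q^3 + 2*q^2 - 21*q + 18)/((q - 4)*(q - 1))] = (q^2 - 8*q + 6)/(q^2 - 8*q + 16)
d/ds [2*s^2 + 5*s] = 4*s + 5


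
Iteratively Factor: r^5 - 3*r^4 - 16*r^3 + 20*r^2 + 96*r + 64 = (r - 4)*(r^4 + r^3 - 12*r^2 - 28*r - 16) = (r - 4)^2*(r^3 + 5*r^2 + 8*r + 4) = (r - 4)^2*(r + 2)*(r^2 + 3*r + 2) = (r - 4)^2*(r + 1)*(r + 2)*(r + 2)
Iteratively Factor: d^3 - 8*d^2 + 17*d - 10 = (d - 1)*(d^2 - 7*d + 10) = (d - 5)*(d - 1)*(d - 2)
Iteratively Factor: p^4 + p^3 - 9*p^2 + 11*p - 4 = (p + 4)*(p^3 - 3*p^2 + 3*p - 1) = (p - 1)*(p + 4)*(p^2 - 2*p + 1) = (p - 1)^2*(p + 4)*(p - 1)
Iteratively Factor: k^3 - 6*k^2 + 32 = (k - 4)*(k^2 - 2*k - 8) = (k - 4)*(k + 2)*(k - 4)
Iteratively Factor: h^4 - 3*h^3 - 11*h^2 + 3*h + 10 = (h + 2)*(h^3 - 5*h^2 - h + 5) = (h + 1)*(h + 2)*(h^2 - 6*h + 5) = (h - 1)*(h + 1)*(h + 2)*(h - 5)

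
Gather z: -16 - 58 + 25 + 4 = -45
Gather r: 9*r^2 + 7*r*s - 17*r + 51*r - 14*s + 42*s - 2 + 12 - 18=9*r^2 + r*(7*s + 34) + 28*s - 8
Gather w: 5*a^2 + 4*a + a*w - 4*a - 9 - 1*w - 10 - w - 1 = 5*a^2 + w*(a - 2) - 20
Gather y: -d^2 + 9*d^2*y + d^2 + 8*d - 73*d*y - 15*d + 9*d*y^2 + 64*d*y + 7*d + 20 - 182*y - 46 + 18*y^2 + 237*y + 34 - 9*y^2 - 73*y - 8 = y^2*(9*d + 9) + y*(9*d^2 - 9*d - 18)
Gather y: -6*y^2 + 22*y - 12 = -6*y^2 + 22*y - 12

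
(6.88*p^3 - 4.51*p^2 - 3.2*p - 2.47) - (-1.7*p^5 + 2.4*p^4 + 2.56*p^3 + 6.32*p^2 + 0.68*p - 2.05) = 1.7*p^5 - 2.4*p^4 + 4.32*p^3 - 10.83*p^2 - 3.88*p - 0.42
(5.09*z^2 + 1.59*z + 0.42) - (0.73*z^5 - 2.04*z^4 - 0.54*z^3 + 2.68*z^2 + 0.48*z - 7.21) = -0.73*z^5 + 2.04*z^4 + 0.54*z^3 + 2.41*z^2 + 1.11*z + 7.63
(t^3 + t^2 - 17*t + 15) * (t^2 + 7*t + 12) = t^5 + 8*t^4 + 2*t^3 - 92*t^2 - 99*t + 180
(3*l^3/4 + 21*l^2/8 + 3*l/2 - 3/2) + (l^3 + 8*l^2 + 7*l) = 7*l^3/4 + 85*l^2/8 + 17*l/2 - 3/2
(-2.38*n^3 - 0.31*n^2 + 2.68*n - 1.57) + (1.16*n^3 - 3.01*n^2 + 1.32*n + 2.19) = -1.22*n^3 - 3.32*n^2 + 4.0*n + 0.62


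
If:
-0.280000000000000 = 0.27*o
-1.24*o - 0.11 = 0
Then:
No Solution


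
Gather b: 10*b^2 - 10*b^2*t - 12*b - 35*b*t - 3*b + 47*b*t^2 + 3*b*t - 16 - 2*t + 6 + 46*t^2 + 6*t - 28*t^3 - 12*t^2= b^2*(10 - 10*t) + b*(47*t^2 - 32*t - 15) - 28*t^3 + 34*t^2 + 4*t - 10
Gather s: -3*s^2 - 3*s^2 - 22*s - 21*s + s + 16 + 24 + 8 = -6*s^2 - 42*s + 48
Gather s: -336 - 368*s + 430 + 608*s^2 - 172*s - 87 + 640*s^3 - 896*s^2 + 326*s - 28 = 640*s^3 - 288*s^2 - 214*s - 21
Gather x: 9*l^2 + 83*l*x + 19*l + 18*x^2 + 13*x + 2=9*l^2 + 19*l + 18*x^2 + x*(83*l + 13) + 2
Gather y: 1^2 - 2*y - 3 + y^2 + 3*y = y^2 + y - 2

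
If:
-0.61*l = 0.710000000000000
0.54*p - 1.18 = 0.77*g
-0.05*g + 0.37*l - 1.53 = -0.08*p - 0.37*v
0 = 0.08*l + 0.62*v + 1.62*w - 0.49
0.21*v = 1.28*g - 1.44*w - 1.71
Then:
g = 0.48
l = -1.16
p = 2.86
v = 4.74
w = -1.46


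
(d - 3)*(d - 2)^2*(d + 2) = d^4 - 5*d^3 + 2*d^2 + 20*d - 24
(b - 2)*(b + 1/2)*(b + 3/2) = b^3 - 13*b/4 - 3/2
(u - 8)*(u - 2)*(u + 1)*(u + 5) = u^4 - 4*u^3 - 39*u^2 + 46*u + 80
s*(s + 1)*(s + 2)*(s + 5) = s^4 + 8*s^3 + 17*s^2 + 10*s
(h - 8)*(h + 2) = h^2 - 6*h - 16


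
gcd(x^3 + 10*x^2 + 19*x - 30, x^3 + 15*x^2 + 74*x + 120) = x^2 + 11*x + 30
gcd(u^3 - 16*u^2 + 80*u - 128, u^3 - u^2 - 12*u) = u - 4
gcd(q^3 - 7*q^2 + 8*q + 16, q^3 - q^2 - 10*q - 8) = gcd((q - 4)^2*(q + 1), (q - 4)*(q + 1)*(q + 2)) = q^2 - 3*q - 4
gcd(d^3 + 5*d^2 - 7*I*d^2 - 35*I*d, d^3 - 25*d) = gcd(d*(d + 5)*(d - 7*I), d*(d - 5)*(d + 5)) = d^2 + 5*d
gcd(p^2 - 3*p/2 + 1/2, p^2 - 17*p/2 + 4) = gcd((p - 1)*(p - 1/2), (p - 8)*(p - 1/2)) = p - 1/2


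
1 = 1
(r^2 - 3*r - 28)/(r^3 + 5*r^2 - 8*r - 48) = (r - 7)/(r^2 + r - 12)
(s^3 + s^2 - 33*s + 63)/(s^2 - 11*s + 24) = (s^2 + 4*s - 21)/(s - 8)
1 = 1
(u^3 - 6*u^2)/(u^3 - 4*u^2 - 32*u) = u*(6 - u)/(-u^2 + 4*u + 32)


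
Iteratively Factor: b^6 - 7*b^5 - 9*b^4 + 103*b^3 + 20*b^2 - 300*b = (b - 5)*(b^5 - 2*b^4 - 19*b^3 + 8*b^2 + 60*b) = (b - 5)*(b - 2)*(b^4 - 19*b^2 - 30*b) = b*(b - 5)*(b - 2)*(b^3 - 19*b - 30) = b*(b - 5)*(b - 2)*(b + 2)*(b^2 - 2*b - 15) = b*(b - 5)*(b - 2)*(b + 2)*(b + 3)*(b - 5)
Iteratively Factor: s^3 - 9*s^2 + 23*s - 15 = (s - 1)*(s^2 - 8*s + 15) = (s - 3)*(s - 1)*(s - 5)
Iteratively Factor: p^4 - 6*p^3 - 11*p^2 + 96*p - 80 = (p - 5)*(p^3 - p^2 - 16*p + 16) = (p - 5)*(p + 4)*(p^2 - 5*p + 4) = (p - 5)*(p - 4)*(p + 4)*(p - 1)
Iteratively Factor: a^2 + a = (a + 1)*(a)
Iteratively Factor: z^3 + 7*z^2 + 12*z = (z + 3)*(z^2 + 4*z) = z*(z + 3)*(z + 4)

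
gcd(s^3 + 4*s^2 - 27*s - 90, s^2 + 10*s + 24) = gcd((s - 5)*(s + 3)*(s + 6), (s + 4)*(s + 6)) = s + 6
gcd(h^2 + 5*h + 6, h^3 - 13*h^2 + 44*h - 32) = 1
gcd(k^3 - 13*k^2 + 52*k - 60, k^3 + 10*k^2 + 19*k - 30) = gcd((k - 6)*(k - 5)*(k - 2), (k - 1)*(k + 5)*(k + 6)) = 1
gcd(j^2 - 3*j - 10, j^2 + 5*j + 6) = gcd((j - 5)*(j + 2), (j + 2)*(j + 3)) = j + 2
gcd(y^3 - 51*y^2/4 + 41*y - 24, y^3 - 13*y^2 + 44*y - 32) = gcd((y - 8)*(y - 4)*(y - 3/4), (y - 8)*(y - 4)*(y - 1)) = y^2 - 12*y + 32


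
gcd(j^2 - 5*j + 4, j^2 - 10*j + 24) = j - 4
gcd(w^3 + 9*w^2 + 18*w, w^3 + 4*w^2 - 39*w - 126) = w + 3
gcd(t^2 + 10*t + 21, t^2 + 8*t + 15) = t + 3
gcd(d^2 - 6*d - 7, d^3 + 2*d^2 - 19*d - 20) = d + 1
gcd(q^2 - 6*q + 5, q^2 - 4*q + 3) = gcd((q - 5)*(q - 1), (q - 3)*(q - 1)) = q - 1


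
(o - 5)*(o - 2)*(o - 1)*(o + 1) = o^4 - 7*o^3 + 9*o^2 + 7*o - 10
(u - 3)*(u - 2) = u^2 - 5*u + 6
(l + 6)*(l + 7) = l^2 + 13*l + 42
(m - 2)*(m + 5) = m^2 + 3*m - 10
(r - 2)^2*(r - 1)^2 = r^4 - 6*r^3 + 13*r^2 - 12*r + 4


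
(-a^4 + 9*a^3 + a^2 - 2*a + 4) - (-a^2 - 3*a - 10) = -a^4 + 9*a^3 + 2*a^2 + a + 14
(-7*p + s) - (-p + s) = -6*p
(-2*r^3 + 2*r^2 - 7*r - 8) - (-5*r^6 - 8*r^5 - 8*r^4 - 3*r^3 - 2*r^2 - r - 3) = 5*r^6 + 8*r^5 + 8*r^4 + r^3 + 4*r^2 - 6*r - 5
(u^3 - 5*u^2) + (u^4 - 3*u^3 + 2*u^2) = u^4 - 2*u^3 - 3*u^2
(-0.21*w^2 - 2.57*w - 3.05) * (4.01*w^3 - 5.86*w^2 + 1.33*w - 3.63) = -0.8421*w^5 - 9.0751*w^4 + 2.5504*w^3 + 15.2172*w^2 + 5.2726*w + 11.0715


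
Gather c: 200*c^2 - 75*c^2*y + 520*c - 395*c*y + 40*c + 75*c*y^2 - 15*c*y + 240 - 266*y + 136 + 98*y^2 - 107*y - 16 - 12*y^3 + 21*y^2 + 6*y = c^2*(200 - 75*y) + c*(75*y^2 - 410*y + 560) - 12*y^3 + 119*y^2 - 367*y + 360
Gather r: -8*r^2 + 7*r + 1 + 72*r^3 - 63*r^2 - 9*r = 72*r^3 - 71*r^2 - 2*r + 1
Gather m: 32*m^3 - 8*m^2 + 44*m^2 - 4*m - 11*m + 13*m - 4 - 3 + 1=32*m^3 + 36*m^2 - 2*m - 6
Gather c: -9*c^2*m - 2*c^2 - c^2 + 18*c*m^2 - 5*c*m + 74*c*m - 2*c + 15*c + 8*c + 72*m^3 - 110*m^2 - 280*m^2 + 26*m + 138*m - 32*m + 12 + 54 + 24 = c^2*(-9*m - 3) + c*(18*m^2 + 69*m + 21) + 72*m^3 - 390*m^2 + 132*m + 90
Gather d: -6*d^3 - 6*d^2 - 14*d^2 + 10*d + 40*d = -6*d^3 - 20*d^2 + 50*d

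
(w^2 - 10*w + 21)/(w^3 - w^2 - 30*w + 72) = (w - 7)/(w^2 + 2*w - 24)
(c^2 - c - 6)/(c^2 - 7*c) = (c^2 - c - 6)/(c*(c - 7))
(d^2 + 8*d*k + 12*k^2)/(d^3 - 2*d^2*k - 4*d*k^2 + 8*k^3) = (d + 6*k)/(d^2 - 4*d*k + 4*k^2)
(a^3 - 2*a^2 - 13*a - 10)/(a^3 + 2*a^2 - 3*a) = (a^3 - 2*a^2 - 13*a - 10)/(a*(a^2 + 2*a - 3))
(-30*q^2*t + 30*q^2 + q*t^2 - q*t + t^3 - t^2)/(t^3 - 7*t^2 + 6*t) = (-30*q^2 + q*t + t^2)/(t*(t - 6))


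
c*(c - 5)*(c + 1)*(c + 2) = c^4 - 2*c^3 - 13*c^2 - 10*c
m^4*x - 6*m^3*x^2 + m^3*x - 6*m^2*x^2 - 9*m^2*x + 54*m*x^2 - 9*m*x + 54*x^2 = (m - 3)*(m + 3)*(m - 6*x)*(m*x + x)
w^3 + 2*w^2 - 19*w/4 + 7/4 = (w - 1)*(w - 1/2)*(w + 7/2)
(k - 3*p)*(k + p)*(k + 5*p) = k^3 + 3*k^2*p - 13*k*p^2 - 15*p^3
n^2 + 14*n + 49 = (n + 7)^2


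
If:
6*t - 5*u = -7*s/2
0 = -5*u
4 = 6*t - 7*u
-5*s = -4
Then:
No Solution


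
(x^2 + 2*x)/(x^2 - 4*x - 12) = x/(x - 6)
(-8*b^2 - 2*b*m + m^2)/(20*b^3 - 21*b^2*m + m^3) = (-2*b - m)/(5*b^2 - 4*b*m - m^2)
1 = 1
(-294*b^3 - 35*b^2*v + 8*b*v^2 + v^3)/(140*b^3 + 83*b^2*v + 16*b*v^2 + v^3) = (-42*b^2 + b*v + v^2)/(20*b^2 + 9*b*v + v^2)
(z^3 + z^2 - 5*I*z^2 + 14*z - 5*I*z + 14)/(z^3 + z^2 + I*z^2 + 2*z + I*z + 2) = (z - 7*I)/(z - I)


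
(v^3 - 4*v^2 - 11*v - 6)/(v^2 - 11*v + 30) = (v^2 + 2*v + 1)/(v - 5)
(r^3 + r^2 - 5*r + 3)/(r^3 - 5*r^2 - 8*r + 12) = (r^2 + 2*r - 3)/(r^2 - 4*r - 12)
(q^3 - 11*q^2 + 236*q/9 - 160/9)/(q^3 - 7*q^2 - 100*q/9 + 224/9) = (3*q - 5)/(3*q + 7)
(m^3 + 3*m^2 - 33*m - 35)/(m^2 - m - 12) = (-m^3 - 3*m^2 + 33*m + 35)/(-m^2 + m + 12)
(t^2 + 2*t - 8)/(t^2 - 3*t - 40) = (-t^2 - 2*t + 8)/(-t^2 + 3*t + 40)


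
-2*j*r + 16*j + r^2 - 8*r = (-2*j + r)*(r - 8)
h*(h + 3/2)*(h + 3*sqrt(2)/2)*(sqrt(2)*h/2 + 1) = sqrt(2)*h^4/2 + 3*sqrt(2)*h^3/4 + 5*h^3/2 + 3*sqrt(2)*h^2/2 + 15*h^2/4 + 9*sqrt(2)*h/4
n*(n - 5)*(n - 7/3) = n^3 - 22*n^2/3 + 35*n/3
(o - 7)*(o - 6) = o^2 - 13*o + 42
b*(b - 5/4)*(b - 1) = b^3 - 9*b^2/4 + 5*b/4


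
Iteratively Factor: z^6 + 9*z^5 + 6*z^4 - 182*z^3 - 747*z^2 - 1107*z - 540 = (z + 3)*(z^5 + 6*z^4 - 12*z^3 - 146*z^2 - 309*z - 180) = (z - 5)*(z + 3)*(z^4 + 11*z^3 + 43*z^2 + 69*z + 36) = (z - 5)*(z + 3)*(z + 4)*(z^3 + 7*z^2 + 15*z + 9) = (z - 5)*(z + 1)*(z + 3)*(z + 4)*(z^2 + 6*z + 9) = (z - 5)*(z + 1)*(z + 3)^2*(z + 4)*(z + 3)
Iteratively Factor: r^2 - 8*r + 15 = (r - 3)*(r - 5)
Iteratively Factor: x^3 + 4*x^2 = (x)*(x^2 + 4*x) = x*(x + 4)*(x)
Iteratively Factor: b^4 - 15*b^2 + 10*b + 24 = (b + 1)*(b^3 - b^2 - 14*b + 24) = (b - 3)*(b + 1)*(b^2 + 2*b - 8) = (b - 3)*(b + 1)*(b + 4)*(b - 2)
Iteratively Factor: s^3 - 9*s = (s + 3)*(s^2 - 3*s) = s*(s + 3)*(s - 3)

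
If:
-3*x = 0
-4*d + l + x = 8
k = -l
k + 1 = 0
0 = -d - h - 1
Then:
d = -7/4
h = 3/4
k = -1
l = 1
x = 0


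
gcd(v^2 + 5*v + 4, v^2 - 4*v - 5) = v + 1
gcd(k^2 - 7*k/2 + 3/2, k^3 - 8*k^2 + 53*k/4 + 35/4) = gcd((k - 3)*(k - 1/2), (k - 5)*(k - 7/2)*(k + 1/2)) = 1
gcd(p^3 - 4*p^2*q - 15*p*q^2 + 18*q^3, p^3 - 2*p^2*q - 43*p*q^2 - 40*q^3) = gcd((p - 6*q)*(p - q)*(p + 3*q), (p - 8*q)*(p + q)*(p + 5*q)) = 1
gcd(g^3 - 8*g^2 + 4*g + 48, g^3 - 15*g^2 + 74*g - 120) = g^2 - 10*g + 24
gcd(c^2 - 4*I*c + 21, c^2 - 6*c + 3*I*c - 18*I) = c + 3*I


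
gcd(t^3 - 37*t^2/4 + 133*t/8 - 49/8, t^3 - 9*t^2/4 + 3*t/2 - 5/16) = t - 1/2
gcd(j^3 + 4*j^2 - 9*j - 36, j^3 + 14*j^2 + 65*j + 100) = j + 4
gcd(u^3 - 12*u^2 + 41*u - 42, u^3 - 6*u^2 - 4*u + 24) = u - 2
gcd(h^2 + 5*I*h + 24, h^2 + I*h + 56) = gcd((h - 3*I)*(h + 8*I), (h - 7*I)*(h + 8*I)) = h + 8*I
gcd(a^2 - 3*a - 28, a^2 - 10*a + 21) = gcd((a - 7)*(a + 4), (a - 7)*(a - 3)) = a - 7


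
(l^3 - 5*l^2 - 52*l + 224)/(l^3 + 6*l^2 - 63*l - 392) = (l - 4)/(l + 7)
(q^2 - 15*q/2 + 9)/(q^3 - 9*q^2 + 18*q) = (q - 3/2)/(q*(q - 3))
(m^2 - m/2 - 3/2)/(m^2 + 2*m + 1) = (m - 3/2)/(m + 1)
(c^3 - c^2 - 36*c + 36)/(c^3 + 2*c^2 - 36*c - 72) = (c - 1)/(c + 2)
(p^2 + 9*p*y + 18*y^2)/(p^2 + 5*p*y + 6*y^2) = (p + 6*y)/(p + 2*y)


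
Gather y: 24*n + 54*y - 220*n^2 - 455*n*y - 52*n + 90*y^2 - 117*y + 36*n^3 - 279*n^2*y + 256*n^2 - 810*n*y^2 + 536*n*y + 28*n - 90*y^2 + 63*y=36*n^3 + 36*n^2 - 810*n*y^2 + y*(-279*n^2 + 81*n)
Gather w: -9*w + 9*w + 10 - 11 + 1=0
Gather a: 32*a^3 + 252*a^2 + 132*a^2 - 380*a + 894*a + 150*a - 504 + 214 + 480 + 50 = 32*a^3 + 384*a^2 + 664*a + 240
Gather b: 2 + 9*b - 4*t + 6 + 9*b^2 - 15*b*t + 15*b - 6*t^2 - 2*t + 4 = 9*b^2 + b*(24 - 15*t) - 6*t^2 - 6*t + 12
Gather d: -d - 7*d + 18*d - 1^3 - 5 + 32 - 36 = 10*d - 10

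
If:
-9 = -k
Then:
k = 9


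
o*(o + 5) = o^2 + 5*o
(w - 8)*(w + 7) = w^2 - w - 56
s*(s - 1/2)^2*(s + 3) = s^4 + 2*s^3 - 11*s^2/4 + 3*s/4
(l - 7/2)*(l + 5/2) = l^2 - l - 35/4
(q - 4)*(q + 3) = q^2 - q - 12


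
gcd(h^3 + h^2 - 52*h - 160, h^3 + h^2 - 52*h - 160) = h^3 + h^2 - 52*h - 160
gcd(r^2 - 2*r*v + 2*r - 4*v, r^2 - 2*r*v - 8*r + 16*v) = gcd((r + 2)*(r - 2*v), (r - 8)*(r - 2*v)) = r - 2*v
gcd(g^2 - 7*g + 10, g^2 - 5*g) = g - 5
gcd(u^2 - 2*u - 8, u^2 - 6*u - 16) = u + 2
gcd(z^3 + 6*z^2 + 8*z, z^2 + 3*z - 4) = z + 4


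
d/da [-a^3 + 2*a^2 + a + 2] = -3*a^2 + 4*a + 1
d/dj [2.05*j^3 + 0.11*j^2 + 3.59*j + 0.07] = 6.15*j^2 + 0.22*j + 3.59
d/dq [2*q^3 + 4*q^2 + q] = 6*q^2 + 8*q + 1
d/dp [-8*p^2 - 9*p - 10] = -16*p - 9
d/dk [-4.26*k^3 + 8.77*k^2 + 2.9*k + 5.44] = -12.78*k^2 + 17.54*k + 2.9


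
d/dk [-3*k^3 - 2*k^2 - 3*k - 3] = -9*k^2 - 4*k - 3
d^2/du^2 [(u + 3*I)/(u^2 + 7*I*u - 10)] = 2*((u + 3*I)*(2*u + 7*I)^2 - (3*u + 10*I)*(u^2 + 7*I*u - 10))/(u^2 + 7*I*u - 10)^3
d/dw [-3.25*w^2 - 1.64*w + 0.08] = -6.5*w - 1.64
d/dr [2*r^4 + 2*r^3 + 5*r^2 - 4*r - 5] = 8*r^3 + 6*r^2 + 10*r - 4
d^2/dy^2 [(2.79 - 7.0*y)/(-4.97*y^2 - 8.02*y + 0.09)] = ((7.0*y - 2.79)*(9.94*y + 8.02)*(19.88*y + 16.04) - (208.74*y + 84.5474)*(4.97*y^2 + 8.02*y - 0.09))/(4.97*y^2 + 8.02*y - 0.09)^3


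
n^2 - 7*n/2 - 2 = (n - 4)*(n + 1/2)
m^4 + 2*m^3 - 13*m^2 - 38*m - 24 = (m - 4)*(m + 1)*(m + 2)*(m + 3)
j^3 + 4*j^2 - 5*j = j*(j - 1)*(j + 5)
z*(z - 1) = z^2 - z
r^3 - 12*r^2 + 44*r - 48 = (r - 6)*(r - 4)*(r - 2)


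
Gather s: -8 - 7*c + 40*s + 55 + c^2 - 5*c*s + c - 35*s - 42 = c^2 - 6*c + s*(5 - 5*c) + 5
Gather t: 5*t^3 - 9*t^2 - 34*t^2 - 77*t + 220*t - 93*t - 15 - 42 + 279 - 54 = 5*t^3 - 43*t^2 + 50*t + 168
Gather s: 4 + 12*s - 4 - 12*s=0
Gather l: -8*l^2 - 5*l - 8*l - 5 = -8*l^2 - 13*l - 5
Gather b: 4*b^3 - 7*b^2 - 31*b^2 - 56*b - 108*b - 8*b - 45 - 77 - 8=4*b^3 - 38*b^2 - 172*b - 130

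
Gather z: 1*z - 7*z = -6*z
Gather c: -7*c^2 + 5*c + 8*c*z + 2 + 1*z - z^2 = -7*c^2 + c*(8*z + 5) - z^2 + z + 2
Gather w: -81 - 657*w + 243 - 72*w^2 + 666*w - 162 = -72*w^2 + 9*w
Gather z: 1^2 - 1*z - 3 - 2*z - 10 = -3*z - 12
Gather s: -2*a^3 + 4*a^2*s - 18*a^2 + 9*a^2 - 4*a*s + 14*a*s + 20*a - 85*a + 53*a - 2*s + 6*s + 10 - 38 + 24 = -2*a^3 - 9*a^2 - 12*a + s*(4*a^2 + 10*a + 4) - 4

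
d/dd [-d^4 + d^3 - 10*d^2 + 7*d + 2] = -4*d^3 + 3*d^2 - 20*d + 7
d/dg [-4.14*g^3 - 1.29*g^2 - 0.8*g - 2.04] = -12.42*g^2 - 2.58*g - 0.8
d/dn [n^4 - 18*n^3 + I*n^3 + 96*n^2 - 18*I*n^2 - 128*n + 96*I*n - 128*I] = 4*n^3 + n^2*(-54 + 3*I) + n*(192 - 36*I) - 128 + 96*I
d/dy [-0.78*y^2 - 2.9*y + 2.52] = -1.56*y - 2.9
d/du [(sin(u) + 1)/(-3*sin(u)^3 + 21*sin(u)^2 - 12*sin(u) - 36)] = 2*(sin(u) - 4)*cos(u)/(3*(sin(u) - 6)^2*(sin(u) - 2)^2)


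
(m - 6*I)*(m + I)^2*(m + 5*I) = m^4 + I*m^3 + 31*m^2 + 61*I*m - 30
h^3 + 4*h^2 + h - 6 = (h - 1)*(h + 2)*(h + 3)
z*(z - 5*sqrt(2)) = z^2 - 5*sqrt(2)*z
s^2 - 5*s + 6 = (s - 3)*(s - 2)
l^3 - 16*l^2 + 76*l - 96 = (l - 8)*(l - 6)*(l - 2)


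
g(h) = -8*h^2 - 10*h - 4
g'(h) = -16*h - 10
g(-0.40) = -1.28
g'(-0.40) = -3.60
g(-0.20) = -2.32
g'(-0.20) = -6.80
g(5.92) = -343.57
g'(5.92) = -104.72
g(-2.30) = -23.32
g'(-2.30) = 26.80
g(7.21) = -491.97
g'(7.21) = -125.36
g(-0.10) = -3.08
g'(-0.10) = -8.40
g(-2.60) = -32.08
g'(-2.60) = 31.60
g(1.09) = -24.40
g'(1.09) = -27.44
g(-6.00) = -232.00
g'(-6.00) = 86.00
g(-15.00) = -1654.00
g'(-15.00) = 230.00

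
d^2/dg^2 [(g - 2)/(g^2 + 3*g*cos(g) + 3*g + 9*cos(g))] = ((2*g - 4)*(-3*g*sin(g) + 2*g - 9*sin(g) + 3*cos(g) + 3)^2 + (g^2 + 3*g*cos(g) + 3*g + 9*cos(g))*(3*g^2*cos(g) + 12*g*sin(g) + 3*g*cos(g) - 6*g + 6*sin(g) - 24*cos(g) - 2))/((g + 3)^3*(g + 3*cos(g))^3)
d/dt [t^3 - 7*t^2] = t*(3*t - 14)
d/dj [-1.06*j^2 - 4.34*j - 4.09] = -2.12*j - 4.34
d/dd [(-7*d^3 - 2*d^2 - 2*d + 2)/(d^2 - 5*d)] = (-7*d^4 + 70*d^3 + 12*d^2 - 4*d + 10)/(d^2*(d^2 - 10*d + 25))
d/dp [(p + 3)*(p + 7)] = 2*p + 10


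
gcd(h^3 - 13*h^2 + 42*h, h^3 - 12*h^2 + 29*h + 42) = h^2 - 13*h + 42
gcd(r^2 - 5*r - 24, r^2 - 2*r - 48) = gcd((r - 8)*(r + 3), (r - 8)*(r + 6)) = r - 8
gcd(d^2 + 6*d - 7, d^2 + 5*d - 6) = d - 1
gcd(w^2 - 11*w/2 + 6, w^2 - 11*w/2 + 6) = w^2 - 11*w/2 + 6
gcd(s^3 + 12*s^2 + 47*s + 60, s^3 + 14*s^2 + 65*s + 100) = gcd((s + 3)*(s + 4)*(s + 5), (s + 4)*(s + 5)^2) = s^2 + 9*s + 20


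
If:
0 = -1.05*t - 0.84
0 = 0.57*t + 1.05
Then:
No Solution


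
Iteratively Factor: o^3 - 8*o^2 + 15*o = (o - 5)*(o^2 - 3*o) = (o - 5)*(o - 3)*(o)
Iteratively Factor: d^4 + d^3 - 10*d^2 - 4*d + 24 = (d + 3)*(d^3 - 2*d^2 - 4*d + 8) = (d - 2)*(d + 3)*(d^2 - 4) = (d - 2)^2*(d + 3)*(d + 2)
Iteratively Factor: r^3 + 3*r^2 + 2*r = (r + 2)*(r^2 + r) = r*(r + 2)*(r + 1)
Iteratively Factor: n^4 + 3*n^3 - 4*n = (n + 2)*(n^3 + n^2 - 2*n) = n*(n + 2)*(n^2 + n - 2) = n*(n - 1)*(n + 2)*(n + 2)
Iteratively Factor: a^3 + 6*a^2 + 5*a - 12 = (a + 4)*(a^2 + 2*a - 3) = (a + 3)*(a + 4)*(a - 1)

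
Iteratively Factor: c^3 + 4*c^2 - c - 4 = (c + 4)*(c^2 - 1) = (c - 1)*(c + 4)*(c + 1)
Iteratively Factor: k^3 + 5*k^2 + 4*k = (k + 4)*(k^2 + k) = k*(k + 4)*(k + 1)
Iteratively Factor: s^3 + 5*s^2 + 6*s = (s + 3)*(s^2 + 2*s) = (s + 2)*(s + 3)*(s)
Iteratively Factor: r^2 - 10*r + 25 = (r - 5)*(r - 5)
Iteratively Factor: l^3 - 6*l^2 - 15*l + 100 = (l - 5)*(l^2 - l - 20) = (l - 5)^2*(l + 4)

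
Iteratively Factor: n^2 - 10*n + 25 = (n - 5)*(n - 5)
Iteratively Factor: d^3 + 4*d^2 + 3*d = (d + 3)*(d^2 + d) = d*(d + 3)*(d + 1)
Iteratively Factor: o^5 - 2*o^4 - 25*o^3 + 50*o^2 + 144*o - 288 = (o - 4)*(o^4 + 2*o^3 - 17*o^2 - 18*o + 72) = (o - 4)*(o - 2)*(o^3 + 4*o^2 - 9*o - 36) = (o - 4)*(o - 2)*(o + 3)*(o^2 + o - 12) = (o - 4)*(o - 3)*(o - 2)*(o + 3)*(o + 4)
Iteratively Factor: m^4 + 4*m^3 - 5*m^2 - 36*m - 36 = (m + 3)*(m^3 + m^2 - 8*m - 12) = (m + 2)*(m + 3)*(m^2 - m - 6) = (m - 3)*(m + 2)*(m + 3)*(m + 2)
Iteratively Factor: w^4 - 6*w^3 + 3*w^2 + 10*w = (w - 2)*(w^3 - 4*w^2 - 5*w) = (w - 2)*(w + 1)*(w^2 - 5*w) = (w - 5)*(w - 2)*(w + 1)*(w)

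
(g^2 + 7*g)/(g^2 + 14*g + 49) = g/(g + 7)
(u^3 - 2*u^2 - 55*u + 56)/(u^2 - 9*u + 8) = u + 7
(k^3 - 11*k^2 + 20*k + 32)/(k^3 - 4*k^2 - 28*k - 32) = (k^2 - 3*k - 4)/(k^2 + 4*k + 4)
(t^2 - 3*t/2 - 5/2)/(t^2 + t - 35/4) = 2*(t + 1)/(2*t + 7)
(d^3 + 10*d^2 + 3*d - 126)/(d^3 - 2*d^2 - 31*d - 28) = (-d^3 - 10*d^2 - 3*d + 126)/(-d^3 + 2*d^2 + 31*d + 28)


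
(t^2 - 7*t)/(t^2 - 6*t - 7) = t/(t + 1)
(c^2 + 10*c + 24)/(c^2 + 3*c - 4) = (c + 6)/(c - 1)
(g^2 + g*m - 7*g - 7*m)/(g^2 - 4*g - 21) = (g + m)/(g + 3)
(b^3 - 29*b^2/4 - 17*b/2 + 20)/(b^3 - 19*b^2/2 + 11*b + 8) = (4*b^2 + 3*b - 10)/(2*(2*b^2 - 3*b - 2))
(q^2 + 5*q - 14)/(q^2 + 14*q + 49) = (q - 2)/(q + 7)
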